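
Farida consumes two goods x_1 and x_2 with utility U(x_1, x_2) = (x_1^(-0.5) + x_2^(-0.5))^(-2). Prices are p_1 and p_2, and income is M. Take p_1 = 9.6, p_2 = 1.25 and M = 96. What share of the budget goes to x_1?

MU_x_1 ∝ x_1^(-1.5), MU_x_2 ∝ x_2^(-1.5), so MRS = (x_2/x_1)^(1.5) = p_1/p_2.
Hence x_2/x_1 = (p_1/p_2)^(1/(1.5)), i.e. raised to the 2/3 power.
With the ratio pinned down, the budget gives x_1* = M/(p_1 + p_2·(x_2/x_1)) and x_2* = (x_2/x_1)·x_1*.
Numerically x_2/x_1 = 3.892609, so x_1* = 96/(9.6 + 1.25·3.892609) = 6.6364 and x_2* = 3.892609·6.6364 = 25.8328.
Expenditure on x_1: 9.6·6.6364 = 63.7091; share = 0.6636.

share on x_1 = 0.6636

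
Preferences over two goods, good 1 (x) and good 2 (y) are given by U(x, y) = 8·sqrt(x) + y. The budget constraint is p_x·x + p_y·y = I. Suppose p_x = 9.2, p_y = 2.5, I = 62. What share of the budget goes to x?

MU_x = 4/√x, MU_y = 1. Tangency: 4/√x = p_x/p_y.
Thus x* = (4·p_y/p_x)² — independent of I — with the rest of income spent on y.
Plugging in: x* = (4·2.5/9.2)² = 1.1815, y* = 20.4522.
Expenditure on x: 9.2·1.1815 = 10.8696; share = 0.1753.

share on x = 0.1753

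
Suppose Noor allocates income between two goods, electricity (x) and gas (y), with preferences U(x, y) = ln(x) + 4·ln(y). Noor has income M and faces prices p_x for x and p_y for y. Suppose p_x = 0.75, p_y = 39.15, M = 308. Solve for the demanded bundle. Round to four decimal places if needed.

x* = 82.1333, y* = 6.2937

The MRS is (1/4)·y/x. Set MRS = p_x/p_y.
So p_y·y = 4·p_x·x; combined with the budget, a share 0.2 of income goes to x.
Demand: x*(p_x,p_y,M) = 0.2·M/p_x and y* = 0.8·M/p_y.
At p_x=0.75, p_y=39.15, M=308: x* = 0.2·308/0.75 = 82.1333, y* = 6.2937.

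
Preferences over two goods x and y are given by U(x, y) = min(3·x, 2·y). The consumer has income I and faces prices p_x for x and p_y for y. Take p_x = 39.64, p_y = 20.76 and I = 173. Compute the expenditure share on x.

share on x = 0.56

With perfect complements, no substitution: consume in ratio x:y = 2:3.
Budget: p_x·x + p_y·(3/2)·x = I, so (2·p_x + 3·p_y)·x = 2·I.
Demand: x*(p_x,p_y,I) = 2·I/(2·p_x + 3·p_y), y* = 3·I/(2·p_x + 3·p_y).
Here 2·39.64 + 3·20.76 = 141.56, giving x* = 2.4442 and y* = 3.6663.
Expenditure on x: 39.64·2.4442 = 96.8878; share = 0.56.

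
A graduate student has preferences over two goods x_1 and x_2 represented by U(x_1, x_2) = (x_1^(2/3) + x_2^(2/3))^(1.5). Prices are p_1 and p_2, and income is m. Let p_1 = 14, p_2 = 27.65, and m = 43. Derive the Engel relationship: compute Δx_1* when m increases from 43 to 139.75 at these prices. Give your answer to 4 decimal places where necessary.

MRS = MU_x_1/MU_x_2 = (x_2/x_1)^(1/3). Set equal to p_1/p_2.
Hence x_2/x_1 = (p_1/p_2)^(1/(1/3)), i.e. raised to the 3 power.
Substitute x_2 = (x_2/x_1)·x_1 into the budget: x_1* = m/(p_1 + p_2·(x_2/x_1)).
Numerically x_2/x_1 = 0.129807, so x_1* = 43/(14 + 27.65·0.129807) = 2.4447.
At m' = 139.75: x_1* = 7.9452. Change: 7.9452 − 2.4447 = 5.5005.

Δx_1* = 5.5005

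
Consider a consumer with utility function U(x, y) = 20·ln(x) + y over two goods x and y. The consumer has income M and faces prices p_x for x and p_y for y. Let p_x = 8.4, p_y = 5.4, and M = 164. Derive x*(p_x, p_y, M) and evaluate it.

So x*(p_x,p_y) = 20·p_y/p_x, independent of income; and y* = (M − 20·p_y)/p_y.
At the given prices: x* = 20·5.4/8.4 = 12.8571.

x* = 12.8571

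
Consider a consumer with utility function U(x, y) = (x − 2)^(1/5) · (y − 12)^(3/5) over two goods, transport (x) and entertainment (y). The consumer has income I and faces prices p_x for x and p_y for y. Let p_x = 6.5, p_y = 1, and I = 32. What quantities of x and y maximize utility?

MRS = (1/3)·(y−12)/(x−2). Tangency with p_x/p_y gives y−12 = 3·(p_x/p_y)·(x−2).
Substituting into the budget: x* = 2 + 0.25·(I − 2·p_x − 12·p_y)/p_x, and y* = 12 + 0.75·(…)/p_y.
Discretionary income = 32 − 2·6.5 − 12·1 = 7; x* = 2 + 0.25·7/6.5 = 2.2692; y* = 12 + 0.75·7/1 = 17.25.

x* = 2.2692, y* = 17.25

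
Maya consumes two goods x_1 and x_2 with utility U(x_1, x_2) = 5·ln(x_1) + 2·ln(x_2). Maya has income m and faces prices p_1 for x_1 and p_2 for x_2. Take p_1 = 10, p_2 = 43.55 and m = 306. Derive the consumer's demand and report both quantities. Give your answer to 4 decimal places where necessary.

MU_x_1/MU_x_2 = (5·x_2)/(2·x_1); tangency sets this equal to p_1/p_2.
So 5·p_2·x_2 = 2·p_1·x_1; combined with the budget, a share 5/7 of income goes to x_1.
Demand: x_1*(p_1,p_2,m) = 5/7·m/p_1 and x_2* = 2/7·m/p_2.
At p_1=10, p_2=43.55, m=306: x_1* = 5/7·306/10 = 21.8571, x_2* = 2.0075.

x_1* = 21.8571, x_2* = 2.0075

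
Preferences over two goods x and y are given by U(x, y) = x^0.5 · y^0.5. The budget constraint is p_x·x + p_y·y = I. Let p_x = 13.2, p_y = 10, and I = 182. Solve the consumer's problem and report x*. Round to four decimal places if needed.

Demand: x*(p_x,p_y,I) = 0.5·I/p_x and y* = 0.5·I/p_y.
At p_x=13.2, p_y=10, I=182: x* = 0.5·182/13.2 = 6.8939.

x* = 6.8939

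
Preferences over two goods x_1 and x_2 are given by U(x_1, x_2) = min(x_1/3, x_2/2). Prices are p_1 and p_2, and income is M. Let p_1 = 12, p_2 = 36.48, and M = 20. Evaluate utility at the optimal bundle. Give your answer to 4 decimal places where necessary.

V = 0.1836

With perfect complements, no substitution: consume in ratio x_1:x_2 = 3:2.
Budget: p_1·x_1 + p_2·(2/3)·x_1 = M, so (3·p_1 + 2·p_2)·x_1 = 3·M.
Demand: x_1*(p_1,p_2,M) = 3·M/(3·p_1 + 2·p_2), x_2* = 2·M/(3·p_1 + 2·p_2).
Here 3·12 + 2·36.48 = 108.96, giving x_1* = 0.5507 and x_2* = 0.3671.
Utility at the optimum: U(0.5507, 0.3671) = 0.1836.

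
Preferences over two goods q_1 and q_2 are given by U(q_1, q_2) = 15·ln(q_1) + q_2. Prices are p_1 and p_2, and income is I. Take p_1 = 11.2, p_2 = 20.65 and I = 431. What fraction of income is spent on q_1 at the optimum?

share on q_1 = 0.7187

Set MRS = p_1/p_2: (15/q_1)/1 = p_1/p_2.
So q_1*(p_1,p_2) = 15·p_2/p_1, independent of income; and q_2* = (I − 15·p_2)/p_2.
At the given prices: q_1* = 15·20.65/11.2 = 27.6562, and q_2* = 5.8717.
Expenditure on q_1: 11.2·27.6562 = 309.75; share = 0.7187.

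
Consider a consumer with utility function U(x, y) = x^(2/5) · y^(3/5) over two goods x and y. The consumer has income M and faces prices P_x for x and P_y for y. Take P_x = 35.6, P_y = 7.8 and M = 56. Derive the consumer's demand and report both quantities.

Tangency: MRS = (2/3)·y/x = P_x/P_y.
Rearranging, P_y·y = (3/2)·P_x·x. Substituting into the budget gives P_x·x·(1 + (3/2)) = M.
Demand: x*(P_x,P_y,M) = 0.4·M/P_x and y* = 0.6·M/P_y.
At P_x=35.6, P_y=7.8, M=56: x* = 0.4·56/35.6 = 0.6292, y* = 4.3077.

x* = 0.6292, y* = 4.3077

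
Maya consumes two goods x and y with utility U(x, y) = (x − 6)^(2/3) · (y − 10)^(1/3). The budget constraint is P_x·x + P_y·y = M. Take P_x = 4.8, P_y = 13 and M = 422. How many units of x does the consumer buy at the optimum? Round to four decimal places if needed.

Let x' = x−6, y' = y−10. MRS = 2·y'/x' = P_x/P_y.
Substituting into the budget: x* = 6 + 2/3·(M − 6·P_x − 10·P_y)/P_x, and y* = 10 + 1/3·(…)/P_y.
Discretionary income = 422 − 6·4.8 − 10·13 = 263.2; x* = 6 + 2/3·263.2/4.8 = 42.5556.

x* = 42.5556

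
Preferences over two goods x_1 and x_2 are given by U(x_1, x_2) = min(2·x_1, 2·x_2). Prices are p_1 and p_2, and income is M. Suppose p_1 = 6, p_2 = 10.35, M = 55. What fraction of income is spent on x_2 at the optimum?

Demand: x_1*(p_1,p_2,M) = 2·M/(2·p_1 + 2·p_2), x_2* = 2·M/(2·p_1 + 2·p_2).
Here 2·6 + 2·10.35 = 32.7, giving x_1* = 3.3639 and x_2* = 3.3639.
Expenditure on x_2: 10.35·3.3639 = 34.8165; share = 0.633.

share on x_2 = 0.633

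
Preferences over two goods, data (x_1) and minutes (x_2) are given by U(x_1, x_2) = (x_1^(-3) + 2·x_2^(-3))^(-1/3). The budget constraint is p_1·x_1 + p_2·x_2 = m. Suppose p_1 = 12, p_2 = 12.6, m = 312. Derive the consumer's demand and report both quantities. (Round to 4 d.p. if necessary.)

x_1* = 11.6408, x_2* = 13.6755

From the CES first-order condition, (1/2)·(x_2/x_1)^(4) = p_1/p_2.
Hence x_2/x_1 = (2·p_1/p_2)^(1/(4)), i.e. raised to the 0.25 power.
Substitute x_2 = (x_2/x_1)·x_1 into the budget: x_1* = m/(p_1 + p_2·(x_2/x_1)).
Numerically x_2/x_1 = 1.17479, so x_1* = 312/(12 + 12.6·1.17479) = 11.6408 and x_2* = 1.17479·11.6408 = 13.6755.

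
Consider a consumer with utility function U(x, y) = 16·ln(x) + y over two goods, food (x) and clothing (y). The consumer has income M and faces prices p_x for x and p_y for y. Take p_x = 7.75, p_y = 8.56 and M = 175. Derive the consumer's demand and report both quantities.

Set MRS = p_x/p_y: (16/x)/1 = p_x/p_y.
So x*(p_x,p_y) = 16·p_y/p_x, independent of income; and y* = (M − 16·p_y)/p_y.
At the given prices: x* = 16·8.56/7.75 = 17.6723, and y* = 4.4439.

x* = 17.6723, y* = 4.4439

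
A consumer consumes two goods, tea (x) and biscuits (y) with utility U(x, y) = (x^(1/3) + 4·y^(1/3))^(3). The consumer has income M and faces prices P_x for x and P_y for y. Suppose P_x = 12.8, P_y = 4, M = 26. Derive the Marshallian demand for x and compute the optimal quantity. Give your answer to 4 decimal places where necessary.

x* = 0.1327

From the CES first-order condition, (1/4)·(y/x)^(2/3) = P_x/P_y.
Hence y/x = (4·P_x/P_y)^(1/(2/3)), i.e. raised to the 1.5 power.
With the ratio pinned down, the budget gives x* = M/(P_x + P_y·(y/x)) and y* = (y/x)·x*.
Numerically y/x = 45.794672, so x* = 26/(12.8 + 4·45.794672) = 0.1327.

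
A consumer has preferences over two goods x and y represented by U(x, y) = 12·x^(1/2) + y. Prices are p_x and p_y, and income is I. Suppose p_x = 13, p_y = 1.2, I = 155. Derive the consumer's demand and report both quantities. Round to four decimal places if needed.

x* = 0.3067, y* = 125.8436

Utility is quasi-linear in y; the FOC for x is 6/√x = p_x/p_y.
Thus x* = (6·p_y/p_x)² — independent of I — with the rest of income spent on y.
Plugging in: x* = (6·1.2/13)² = 0.3067, y* = 125.8436.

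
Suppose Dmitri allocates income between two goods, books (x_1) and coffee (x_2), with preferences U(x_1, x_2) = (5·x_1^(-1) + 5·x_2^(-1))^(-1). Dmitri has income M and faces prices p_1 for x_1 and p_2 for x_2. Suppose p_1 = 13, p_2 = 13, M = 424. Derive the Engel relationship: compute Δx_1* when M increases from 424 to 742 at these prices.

Δx_1* = 12.2308

MRS = MU_x_1/MU_x_2 = (x_2/x_1)^(2). Set equal to p_1/p_2.
Solve for the ratio: x_2/x_1 = [p_1/p_2]^(0.5).
Substitute x_2 = (x_2/x_1)·x_1 into the budget: x_1* = M/(p_1 + p_2·(x_2/x_1)).
Numerically x_2/x_1 = 1, so x_1* = 424/(13 + 13·1) = 16.3077.
At M' = 742: x_1* = 28.5385. Change: 28.5385 − 16.3077 = 12.2308.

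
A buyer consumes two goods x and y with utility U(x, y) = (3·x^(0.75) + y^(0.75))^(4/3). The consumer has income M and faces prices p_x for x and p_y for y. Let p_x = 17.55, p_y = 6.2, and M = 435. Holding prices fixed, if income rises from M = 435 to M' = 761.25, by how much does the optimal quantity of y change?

MU_x ∝ 3·x^(-0.25), MU_y ∝ y^(-0.25), so MRS = 3·(y/x)^(0.25) = p_x/p_y.
Solve for the ratio: y/x = [(1/3)·p_x/p_y]^(4).
Substitute y = (y/x)·x into the budget: x* = M/(p_x + p_y·(y/x)).
Numerically y/x = 0.792605, so x* = 435/(17.55 + 6.2·0.792605) = 19.3642 and y* = 0.792605·19.3642 = 15.3481.
At M' = 761.25: y* = 26.8593. Change: 26.8593 − 15.3481 = 11.5111.

Δy* = 11.5111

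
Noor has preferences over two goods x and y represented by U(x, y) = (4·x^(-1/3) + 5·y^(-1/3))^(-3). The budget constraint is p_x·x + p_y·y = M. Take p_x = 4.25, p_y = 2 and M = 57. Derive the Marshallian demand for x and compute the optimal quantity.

MRS = MU_x/MU_y = (4/5)·(y/x)^(4/3). Set equal to p_x/p_y.
Hence y/x = ((5/4)·p_x/p_y)^(1/(4/3)), i.e. raised to the 0.75 power.
With the ratio pinned down, the budget gives x* = M/(p_x + p_y·(y/x)) and y* = (y/x)·x*.
Numerically y/x = 2.080663, so x* = 57/(4.25 + 2·2.080663) = 6.7766.

x* = 6.7766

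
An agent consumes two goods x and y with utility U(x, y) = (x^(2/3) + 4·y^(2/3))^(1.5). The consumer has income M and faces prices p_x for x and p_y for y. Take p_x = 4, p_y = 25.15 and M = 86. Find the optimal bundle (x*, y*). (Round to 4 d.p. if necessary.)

x* = 8.2095, y* = 2.1138

MU_x ∝ x^(-1/3), MU_y ∝ 4·y^(-1/3), so MRS = (1/4)·(y/x)^(1/3) = p_x/p_y.
Hence y/x = (4·p_x/p_y)^(1/(1/3)), i.e. raised to the 3 power.
With the ratio pinned down, the budget gives x* = M/(p_x + p_y·(y/x)) and y* = (y/x)·x*.
Numerically y/x = 0.257481, so x* = 86/(4 + 25.15·0.257481) = 8.2095 and y* = 0.257481·8.2095 = 2.1138.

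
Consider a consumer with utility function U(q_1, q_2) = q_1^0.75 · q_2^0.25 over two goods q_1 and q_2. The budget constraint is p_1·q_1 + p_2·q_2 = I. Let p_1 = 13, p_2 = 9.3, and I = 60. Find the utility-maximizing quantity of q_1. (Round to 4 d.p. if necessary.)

q_1* = 3.4615

Tangency: MRS = 3·q_2/q_1 = p_1/p_2.
So 0.75·p_2·q_2 = 0.25·p_1·q_1; combined with the budget, a share 0.75 of income goes to q_1.
Demand: q_1*(p_1,p_2,I) = 0.75·I/p_1 and q_2* = 0.25·I/p_2.
At p_1=13, p_2=9.3, I=60: q_1* = 0.75·60/13 = 3.4615.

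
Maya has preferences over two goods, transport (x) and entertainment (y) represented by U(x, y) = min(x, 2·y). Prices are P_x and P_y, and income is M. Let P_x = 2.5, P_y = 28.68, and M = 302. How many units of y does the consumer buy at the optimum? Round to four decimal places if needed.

y* = 8.9667

Leontief preferences: the optimum is at the kink where x/2 = y/1, i.e. y = (1/2)·x.
Budget: P_x·x + P_y·(1/2)·x = M, so (2·P_x + P_y)·x = 2·M.
Demand: x*(P_x,P_y,M) = 2·M/(2·P_x + P_y), y* = M/(2·P_x + P_y).
Here 2·2.5 + 28.68 = 33.68, giving y* = 8.9667.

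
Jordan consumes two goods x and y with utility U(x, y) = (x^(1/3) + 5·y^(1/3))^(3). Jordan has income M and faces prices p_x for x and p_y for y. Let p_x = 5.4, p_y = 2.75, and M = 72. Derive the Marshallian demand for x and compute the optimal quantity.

MU_x ∝ x^(-2/3), MU_y ∝ 5·y^(-2/3), so MRS = (1/5)·(y/x)^(2/3) = p_x/p_y.
Hence y/x = (5·p_x/p_y)^(1/(2/3)), i.e. raised to the 1.5 power.
Substitute y = (y/x)·x into the budget: x* = M/(p_x + p_y·(y/x)).
Numerically y/x = 30.764269, so x* = 72/(5.4 + 2.75·30.764269) = 0.8.

x* = 0.8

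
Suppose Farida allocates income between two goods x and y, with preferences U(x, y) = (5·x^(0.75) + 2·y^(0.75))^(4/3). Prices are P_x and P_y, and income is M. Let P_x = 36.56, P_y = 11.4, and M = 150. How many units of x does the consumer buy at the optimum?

x* = 2.2245

Substitute y = (y/x)·x into the budget: x* = M/(P_x + P_y·(y/x)).
Numerically y/x = 2.707979, so x* = 150/(36.56 + 11.4·2.707979) = 2.2245.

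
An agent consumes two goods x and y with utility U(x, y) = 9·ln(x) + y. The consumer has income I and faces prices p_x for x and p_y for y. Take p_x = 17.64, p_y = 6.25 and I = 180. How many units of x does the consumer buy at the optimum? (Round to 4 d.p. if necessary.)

MU_x = 9/x, MU_y = 1. Tangency: 9/x = p_x/p_y.
So x*(p_x,p_y) = 9·p_y/p_x, independent of income; and y* = (I − 9·p_y)/p_y.
At the given prices: x* = 9·6.25/17.64 = 3.1888.

x* = 3.1888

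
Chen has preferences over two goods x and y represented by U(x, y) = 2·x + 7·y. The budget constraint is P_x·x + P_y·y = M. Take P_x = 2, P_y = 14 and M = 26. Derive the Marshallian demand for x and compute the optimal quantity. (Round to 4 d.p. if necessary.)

Linear utility — the consumer picks whichever good has higher MU/price: 2/2 = 1 vs 7/14 = 0.5.
x gives more utility per dollar, so spend all income on x: x* = M/P_x, y* = 0.
Numerically: x* = 13, y* = 0.

x* = 13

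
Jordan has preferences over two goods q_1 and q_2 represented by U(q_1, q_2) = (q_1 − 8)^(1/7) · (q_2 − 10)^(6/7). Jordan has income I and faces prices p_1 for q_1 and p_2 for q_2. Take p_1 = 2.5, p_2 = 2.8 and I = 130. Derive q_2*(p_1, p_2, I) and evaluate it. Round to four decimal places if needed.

q_2* = 35.102

This is Cobb-Douglas in (q_1−8, q_2−10): tangency gives 1/7·p_2·(q_2−10) = 6/7·p_1·(q_1−8).
After buying the subsistence bundle (8, 10), a share 1/7 of the remaining income goes to q_1: q_1* = 8 + 1/7·(I − 8p_1 − 10p_2)/p_1.
Discretionary income = 130 − 8·2.5 − 10·2.8 = 82; q_2* = 10 + 6/7·82/2.8 = 35.102.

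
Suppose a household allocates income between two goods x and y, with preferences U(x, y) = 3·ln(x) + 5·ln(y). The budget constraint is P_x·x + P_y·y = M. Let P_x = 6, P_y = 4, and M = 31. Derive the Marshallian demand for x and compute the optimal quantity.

At P_x=6, P_y=4, M=31: x* = 0.375·31/6 = 1.9375.

x* = 1.9375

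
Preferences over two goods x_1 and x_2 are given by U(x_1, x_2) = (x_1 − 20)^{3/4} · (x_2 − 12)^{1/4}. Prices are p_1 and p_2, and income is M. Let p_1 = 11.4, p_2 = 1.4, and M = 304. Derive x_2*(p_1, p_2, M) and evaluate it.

x_2* = 22.5714

MRS = 3·(x_2−12)/(x_1−20). Tangency with p_1/p_2 gives x_2−12 = (1/3)·(p_1/p_2)·(x_1−20).
Substituting into the budget: x_1* = 20 + 0.75·(M − 20·p_1 − 12·p_2)/p_1, and x_2* = 12 + 0.25·(…)/p_2.
Discretionary income = 304 − 20·11.4 − 12·1.4 = 59.2; x_2* = 12 + 0.25·59.2/1.4 = 22.5714.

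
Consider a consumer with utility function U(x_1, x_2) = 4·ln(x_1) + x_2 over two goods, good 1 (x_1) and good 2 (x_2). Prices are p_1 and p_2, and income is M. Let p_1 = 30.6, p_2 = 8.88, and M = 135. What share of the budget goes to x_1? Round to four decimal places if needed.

share on x_1 = 0.2631

Set MRS = p_1/p_2: (4/x_1)/1 = p_1/p_2.
So x_1*(p_1,p_2) = 4·p_2/p_1, independent of income; and x_2* = (M − 4·p_2)/p_2.
At the given prices: x_1* = 4·8.88/30.6 = 1.1608, and x_2* = 11.2027.
Expenditure on x_1: 30.6·1.1608 = 35.52; share = 0.2631.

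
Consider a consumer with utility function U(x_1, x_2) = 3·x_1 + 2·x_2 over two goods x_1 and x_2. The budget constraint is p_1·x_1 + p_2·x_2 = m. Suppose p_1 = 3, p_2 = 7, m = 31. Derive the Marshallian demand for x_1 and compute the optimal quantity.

x_1* = 10.3333

Perfect substitutes: compare marginal utility per dollar. 3/p_1 vs 2/p_2 → 1 vs 0.2857.
x_1 gives more utility per dollar, so spend all income on x_1: x_1* = m/p_1, x_2* = 0.
Numerically: x_1* = 10.3333, x_2* = 0.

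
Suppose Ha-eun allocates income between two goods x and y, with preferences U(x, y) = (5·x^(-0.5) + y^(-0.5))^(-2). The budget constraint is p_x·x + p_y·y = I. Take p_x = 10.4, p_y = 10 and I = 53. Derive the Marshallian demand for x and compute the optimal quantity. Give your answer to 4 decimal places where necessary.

x* = 3.8101

With the ratio pinned down, the budget gives x* = I/(p_x + p_y·(y/x)) and y* = (y/x)·x*.
Numerically y/x = 0.351055, so x* = 53/(10.4 + 10·0.351055) = 3.8101.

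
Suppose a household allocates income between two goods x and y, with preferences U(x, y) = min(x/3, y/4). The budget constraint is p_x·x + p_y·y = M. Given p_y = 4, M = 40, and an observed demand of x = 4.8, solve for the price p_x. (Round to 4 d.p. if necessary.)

Leontief preferences: the optimum is at the kink where x/3 = y/4, i.e. y = (4/3)·x.
Budget: p_x·x + p_y·(4/3)·x = M, so (3·p_x + 4·p_y)·x = 3·M.
Demand: x*(p_x,p_y,M) = 3·M/(3·p_x + 4·p_y), y* = 4·M/(3·p_x + 4·p_y).
Set x* = 4.8 in the demand function and solve for p_x: p_x = 3.

p_x = 3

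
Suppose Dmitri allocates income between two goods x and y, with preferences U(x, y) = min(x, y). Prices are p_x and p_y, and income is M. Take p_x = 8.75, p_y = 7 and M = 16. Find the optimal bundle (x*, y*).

With perfect complements, no substitution: consume in ratio x:y = 1:1.
Budget: p_x·x + p_y·x = M, so (p_x + p_y)·x = M.
Demand: x*(p_x,p_y,M) = M/(p_x + p_y), y* = M/(p_x + p_y).
Here 8.75 + 7 = 15.75, giving x* = 1.0159 and y* = 1.0159.

x* = 1.0159, y* = 1.0159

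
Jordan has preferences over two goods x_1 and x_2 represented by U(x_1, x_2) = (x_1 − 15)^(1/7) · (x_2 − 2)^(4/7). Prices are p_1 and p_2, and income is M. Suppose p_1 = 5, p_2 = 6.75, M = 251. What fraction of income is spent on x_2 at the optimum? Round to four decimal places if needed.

share on x_2 = 0.5717

After buying the subsistence bundle (15, 2), a share 0.2 of the remaining income goes to x_1: x_1* = 15 + 0.2·(M − 15p_1 − 2p_2)/p_1.
Discretionary income = 251 − 15·5 − 2·6.75 = 162.5; x_1* = 15 + 0.2·162.5/5 = 21.5; x_2* = 2 + 0.8·162.5/6.75 = 21.2593.
Expenditure on x_2: 6.75·21.2593 = 143.5; share = 0.5717.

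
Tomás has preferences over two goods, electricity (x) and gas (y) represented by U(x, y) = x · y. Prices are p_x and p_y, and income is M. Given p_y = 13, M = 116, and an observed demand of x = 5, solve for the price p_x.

MU_x/MU_y = (y)/(x); tangency sets this equal to p_x/p_y.
So p_y·y = p_x·x; combined with the budget, a share 0.5 of income goes to x.
Demand: x*(p_x,p_y,M) = 0.5·M/p_x and y* = 0.5·M/p_y.
Set x* = 5 in the demand function and solve for p_x: p_x = 11.6.

p_x = 11.6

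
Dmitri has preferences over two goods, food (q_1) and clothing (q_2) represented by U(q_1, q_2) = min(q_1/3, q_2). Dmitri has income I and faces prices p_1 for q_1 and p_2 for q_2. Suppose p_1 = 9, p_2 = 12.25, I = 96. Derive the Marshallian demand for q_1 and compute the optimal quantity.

With perfect complements, no substitution: consume in ratio q_1:q_2 = 3:1.
Budget: p_1·q_1 + p_2·(1/3)·q_1 = I, so (3·p_1 + p_2)·q_1 = 3·I.
Demand: q_1*(p_1,p_2,I) = 3·I/(3·p_1 + p_2), q_2* = I/(3·p_1 + p_2).
Here 3·9 + 12.25 = 39.25, giving q_1* = 7.3376.

q_1* = 7.3376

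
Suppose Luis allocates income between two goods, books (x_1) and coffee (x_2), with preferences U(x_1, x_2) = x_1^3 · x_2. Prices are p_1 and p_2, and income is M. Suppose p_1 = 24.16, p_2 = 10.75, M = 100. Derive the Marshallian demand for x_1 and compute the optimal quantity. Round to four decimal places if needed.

x_1* = 3.1043

The MRS is 3·x_2/x_1. Set MRS = p_1/p_2.
So 3·p_2·x_2 = p_1·x_1; combined with the budget, a share 0.75 of income goes to x_1.
Demand: x_1*(p_1,p_2,M) = 0.75·M/p_1 and x_2* = 0.25·M/p_2.
At p_1=24.16, p_2=10.75, M=100: x_1* = 0.75·100/24.16 = 3.1043.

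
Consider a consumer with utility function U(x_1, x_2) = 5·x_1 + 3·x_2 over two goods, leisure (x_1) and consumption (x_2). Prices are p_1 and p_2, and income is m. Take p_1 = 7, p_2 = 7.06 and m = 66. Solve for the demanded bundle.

Perfect substitutes: compare marginal utility per dollar. 5/p_1 vs 3/p_2 → 0.7143 vs 0.4249.
x_1 gives more utility per dollar, so spend all income on x_1: x_1* = m/p_1, x_2* = 0.
Numerically: x_1* = 9.4286, x_2* = 0.

x_1* = 9.4286, x_2* = 0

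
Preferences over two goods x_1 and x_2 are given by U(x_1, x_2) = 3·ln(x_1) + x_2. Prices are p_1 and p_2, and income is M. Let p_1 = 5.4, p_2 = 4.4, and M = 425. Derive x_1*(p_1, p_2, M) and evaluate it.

So x_1*(p_1,p_2) = 3·p_2/p_1, independent of income; and x_2* = (M − 3·p_2)/p_2.
At the given prices: x_1* = 3·4.4/5.4 = 2.4444.

x_1* = 2.4444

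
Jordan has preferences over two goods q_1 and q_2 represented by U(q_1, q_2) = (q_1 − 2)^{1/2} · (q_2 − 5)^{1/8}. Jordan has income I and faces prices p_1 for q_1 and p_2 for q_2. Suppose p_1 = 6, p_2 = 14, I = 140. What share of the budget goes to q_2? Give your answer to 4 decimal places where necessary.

This is Cobb-Douglas in (q_1−2, q_2−5): tangency gives 0.5·p_2·(q_2−5) = 0.125·p_1·(q_1−2).
Substituting into the budget: q_1* = 2 + 0.8·(I − 2·p_1 − 5·p_2)/p_1, and q_2* = 5 + 0.2·(…)/p_2.
Discretionary income = 140 − 2·6 − 5·14 = 58; q_1* = 2 + 0.8·58/6 = 9.7333; q_2* = 5 + 0.2·58/14 = 5.8286.
Expenditure on q_2: 14·5.8286 = 81.6; share = 0.5829.

share on q_2 = 0.5829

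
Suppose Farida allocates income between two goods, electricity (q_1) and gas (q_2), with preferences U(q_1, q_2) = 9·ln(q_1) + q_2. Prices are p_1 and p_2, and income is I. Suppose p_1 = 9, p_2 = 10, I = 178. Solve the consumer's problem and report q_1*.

MU_q_1 = 9/q_1, MU_q_2 = 1. Tangency: 9/q_1 = p_1/p_2.
So q_1*(p_1,p_2) = 9·p_2/p_1, independent of income; and q_2* = (I − 9·p_2)/p_2.
At the given prices: q_1* = 9·10/9 = 10.

q_1* = 10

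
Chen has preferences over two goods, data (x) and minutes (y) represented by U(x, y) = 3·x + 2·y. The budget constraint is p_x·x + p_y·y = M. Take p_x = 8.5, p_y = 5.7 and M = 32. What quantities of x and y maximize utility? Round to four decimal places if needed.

Numerically: x* = 3.7647, y* = 0.

x* = 3.7647, y* = 0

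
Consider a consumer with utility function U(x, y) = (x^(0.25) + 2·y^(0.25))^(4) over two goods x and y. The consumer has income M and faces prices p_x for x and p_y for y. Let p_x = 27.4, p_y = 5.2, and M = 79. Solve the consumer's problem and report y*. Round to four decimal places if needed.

Numerically y/x = 23.104839, so x* = 79/(27.4 + 5.2·23.104839) = 0.5354 and y* = 23.104839·0.5354 = 12.371.

y* = 12.371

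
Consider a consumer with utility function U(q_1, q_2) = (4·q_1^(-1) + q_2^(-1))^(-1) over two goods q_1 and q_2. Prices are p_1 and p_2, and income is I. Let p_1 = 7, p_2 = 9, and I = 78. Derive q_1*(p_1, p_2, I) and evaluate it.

MU_q_1 ∝ 4·q_1^(-2), MU_q_2 ∝ q_2^(-2), so MRS = 4·(q_2/q_1)^(2) = p_1/p_2.
Hence q_2/q_1 = ((1/4)·p_1/p_2)^(1/(2)), i.e. raised to the 0.5 power.
With the ratio pinned down, the budget gives q_1* = I/(p_1 + p_2·(q_2/q_1)) and q_2* = (q_2/q_1)·q_1*.
Numerically q_2/q_1 = 0.440959, so q_1* = 78/(7 + 9·0.440959) = 7.1112.

q_1* = 7.1112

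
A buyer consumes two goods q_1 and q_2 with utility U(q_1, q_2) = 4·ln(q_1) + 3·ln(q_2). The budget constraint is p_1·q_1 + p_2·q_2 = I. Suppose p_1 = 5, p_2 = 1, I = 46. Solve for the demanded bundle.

q_1* = 5.2571, q_2* = 19.7143

Tangency: MRS = (4/3)·q_2/q_1 = p_1/p_2.
Rearranging, p_2·q_2 = (3/4)·p_1·q_1. Substituting into the budget gives p_1·q_1·(1 + (3/4)) = I.
Demand: q_1*(p_1,p_2,I) = 4/7·I/p_1 and q_2* = 3/7·I/p_2.
At p_1=5, p_2=1, I=46: q_1* = 4/7·46/5 = 5.2571, q_2* = 19.7143.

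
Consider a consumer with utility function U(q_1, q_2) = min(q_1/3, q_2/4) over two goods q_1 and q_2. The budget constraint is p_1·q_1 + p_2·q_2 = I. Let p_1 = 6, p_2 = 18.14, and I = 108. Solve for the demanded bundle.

q_1* = 3.5777, q_2* = 4.7703

Here 3·6 + 4·18.14 = 90.56, giving q_1* = 3.5777 and q_2* = 4.7703.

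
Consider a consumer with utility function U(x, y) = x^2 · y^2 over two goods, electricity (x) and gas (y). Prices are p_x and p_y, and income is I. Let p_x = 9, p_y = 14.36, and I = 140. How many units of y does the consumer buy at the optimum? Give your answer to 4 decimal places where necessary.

y* = 4.8747

The MRS is y/x. Set MRS = p_x/p_y.
Rearranging, p_y·y = p_x·x. Substituting into the budget gives p_x·x·(1 + 1) = I.
Demand: x*(p_x,p_y,I) = 0.5·I/p_x and y* = 0.5·I/p_y.
At p_x=9, p_y=14.36, I=140: y* = 0.5·140/14.36 = 4.8747.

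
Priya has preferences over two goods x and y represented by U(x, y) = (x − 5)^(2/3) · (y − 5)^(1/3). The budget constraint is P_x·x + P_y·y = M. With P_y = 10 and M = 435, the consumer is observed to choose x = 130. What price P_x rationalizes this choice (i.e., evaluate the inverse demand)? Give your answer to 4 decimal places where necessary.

P_x = 2

Let x' = x−5, y' = y−5. MRS = 2·y'/x' = P_x/P_y.
Substituting into the budget: x* = 5 + 2/3·(M − 5·P_x − 5·P_y)/P_x, and y* = 5 + 1/3·(…)/P_y.
Set x* = 130 in the demand function and solve for P_x: P_x = 2.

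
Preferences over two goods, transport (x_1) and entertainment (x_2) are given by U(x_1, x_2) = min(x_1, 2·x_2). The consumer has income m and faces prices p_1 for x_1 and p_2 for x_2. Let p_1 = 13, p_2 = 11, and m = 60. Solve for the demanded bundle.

With perfect complements, no substitution: consume in ratio x_1:x_2 = 2:1.
Budget: p_1·x_1 + p_2·(1/2)·x_1 = m, so (2·p_1 + p_2)·x_1 = 2·m.
Demand: x_1*(p_1,p_2,m) = 2·m/(2·p_1 + p_2), x_2* = m/(2·p_1 + p_2).
Here 2·13 + 11 = 37, giving x_1* = 3.2432 and x_2* = 1.6216.

x_1* = 3.2432, x_2* = 1.6216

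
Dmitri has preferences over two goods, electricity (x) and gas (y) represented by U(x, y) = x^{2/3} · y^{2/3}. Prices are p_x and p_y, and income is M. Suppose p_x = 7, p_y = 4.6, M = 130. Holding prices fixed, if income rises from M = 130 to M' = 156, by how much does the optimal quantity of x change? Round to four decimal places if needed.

Demand: x*(p_x,p_y,M) = 0.5·M/p_x and y* = 0.5·M/p_y.
At p_x=7, p_y=4.6, M=130: x* = 0.5·130/7 = 9.2857.
At M' = 156: x* = 11.1429. Change: 11.1429 − 9.2857 = 1.8571.

Δx* = 1.8571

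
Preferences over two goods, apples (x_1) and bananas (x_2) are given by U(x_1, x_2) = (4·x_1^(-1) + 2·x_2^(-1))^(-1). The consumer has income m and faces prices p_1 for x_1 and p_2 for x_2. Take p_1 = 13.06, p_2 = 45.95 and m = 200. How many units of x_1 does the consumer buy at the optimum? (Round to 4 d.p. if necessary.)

MRS = MU_x_1/MU_x_2 = 2·(x_2/x_1)^(2). Set equal to p_1/p_2.
Solve for the ratio: x_2/x_1 = [(1/2)·p_1/p_2]^(0.5).
Substitute x_2 = (x_2/x_1)·x_1 into the budget: x_1* = m/(p_1 + p_2·(x_2/x_1)).
Numerically x_2/x_1 = 0.376976, so x_1* = 200/(13.06 + 45.95·0.376976) = 6.5828.

x_1* = 6.5828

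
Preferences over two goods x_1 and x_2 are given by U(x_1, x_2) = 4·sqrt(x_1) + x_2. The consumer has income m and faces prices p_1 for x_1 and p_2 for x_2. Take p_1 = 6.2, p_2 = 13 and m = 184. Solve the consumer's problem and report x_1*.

x_1* = 17.5858

Thus x_1* = (2·p_2/p_1)² — independent of m — with the rest of income spent on x_2.
Plugging in: x_1* = (2·13/6.2)² = 17.5858.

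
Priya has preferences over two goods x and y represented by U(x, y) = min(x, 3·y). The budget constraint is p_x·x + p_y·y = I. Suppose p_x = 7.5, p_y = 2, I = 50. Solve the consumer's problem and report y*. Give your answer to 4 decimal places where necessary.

With perfect complements, no substitution: consume in ratio x:y = 3:1.
Budget: p_x·x + p_y·(1/3)·x = I, so (3·p_x + p_y)·x = 3·I.
Demand: x*(p_x,p_y,I) = 3·I/(3·p_x + p_y), y* = I/(3·p_x + p_y).
Here 3·7.5 + 2 = 24.5, giving y* = 2.0408.

y* = 2.0408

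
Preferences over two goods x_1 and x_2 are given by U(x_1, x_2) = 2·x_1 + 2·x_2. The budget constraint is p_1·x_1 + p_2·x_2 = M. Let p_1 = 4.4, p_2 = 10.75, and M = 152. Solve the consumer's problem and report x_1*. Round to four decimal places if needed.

x_1 gives more utility per dollar, so spend all income on x_1: x_1* = M/p_1, x_2* = 0.
Numerically: x_1* = 34.5455, x_2* = 0.

x_1* = 34.5455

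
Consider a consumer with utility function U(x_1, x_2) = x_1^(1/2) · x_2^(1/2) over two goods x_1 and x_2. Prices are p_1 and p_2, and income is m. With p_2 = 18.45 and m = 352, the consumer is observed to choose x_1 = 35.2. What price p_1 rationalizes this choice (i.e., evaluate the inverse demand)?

p_1 = 5

The MRS is x_2/x_1. Set MRS = p_1/p_2.
So 0.5·p_2·x_2 = 0.5·p_1·x_1; combined with the budget, a share 0.5 of income goes to x_1.
Demand: x_1*(p_1,p_2,m) = 0.5·m/p_1 and x_2* = 0.5·m/p_2.
Set x_1* = 35.2 in the demand function and solve for p_1: p_1 = 5.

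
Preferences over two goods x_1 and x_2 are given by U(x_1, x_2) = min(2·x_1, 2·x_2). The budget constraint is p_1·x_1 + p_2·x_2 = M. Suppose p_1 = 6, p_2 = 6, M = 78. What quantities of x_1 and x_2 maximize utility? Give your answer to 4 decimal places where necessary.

x_1* = 6.5, x_2* = 6.5

With perfect complements, no substitution: consume in ratio x_1:x_2 = 2:2.
Budget: p_1·x_1 + p_2·x_1 = M, so (2·p_1 + 2·p_2)·x_1 = 2·M.
Demand: x_1*(p_1,p_2,M) = 2·M/(2·p_1 + 2·p_2), x_2* = 2·M/(2·p_1 + 2·p_2).
Here 2·6 + 2·6 = 24, giving x_1* = 6.5 and x_2* = 6.5.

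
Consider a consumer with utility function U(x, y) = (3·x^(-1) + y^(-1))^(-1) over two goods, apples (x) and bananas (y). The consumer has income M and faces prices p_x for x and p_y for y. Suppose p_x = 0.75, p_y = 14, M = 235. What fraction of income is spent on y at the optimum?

Numerically y/x = 0.133631, so x* = 235/(0.75 + 14·0.133631) = 89.6663 and y* = 0.133631·89.6663 = 11.9822.
Expenditure on y: 14·11.9822 = 167.7503; share = 0.7138.

share on y = 0.7138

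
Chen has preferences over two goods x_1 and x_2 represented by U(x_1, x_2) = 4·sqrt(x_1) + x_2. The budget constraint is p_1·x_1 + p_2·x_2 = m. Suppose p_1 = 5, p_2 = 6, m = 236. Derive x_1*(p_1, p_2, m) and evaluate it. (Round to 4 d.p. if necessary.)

x_1* = 5.76

Set MRS = p_1/p_2: 2·x_1^(−1/2) = p_1/p_2.
Thus x_1* = (2·p_2/p_1)² — independent of m — with the rest of income spent on x_2.
Plugging in: x_1* = (2·6/5)² = 5.76.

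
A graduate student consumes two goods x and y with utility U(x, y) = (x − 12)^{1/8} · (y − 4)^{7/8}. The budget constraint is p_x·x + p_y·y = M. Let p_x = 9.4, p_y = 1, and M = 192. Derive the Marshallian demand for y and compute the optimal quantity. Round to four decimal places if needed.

MRS = (1/7)·(y−4)/(x−12). Tangency with p_x/p_y gives y−4 = 7·(p_x/p_y)·(x−12).
Substituting into the budget: x* = 12 + 0.125·(M − 12·p_x − 4·p_y)/p_x, and y* = 4 + 0.875·(…)/p_y.
Discretionary income = 192 − 12·9.4 − 4·1 = 75.2; y* = 4 + 0.875·75.2/1 = 69.8.

y* = 69.8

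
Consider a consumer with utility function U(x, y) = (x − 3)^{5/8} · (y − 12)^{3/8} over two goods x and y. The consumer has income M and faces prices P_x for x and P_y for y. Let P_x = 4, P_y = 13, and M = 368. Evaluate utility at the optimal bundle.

This is Cobb-Douglas in (x−3, y−12): tangency gives 0.625·P_y·(y−12) = 0.375·P_x·(x−3).
Substituting into the budget: x* = 3 + 0.625·(M − 3·P_x − 12·P_y)/P_x, and y* = 12 + 0.375·(…)/P_y.
Discretionary income = 368 − 3·4 − 12·13 = 200; x* = 3 + 0.625·200/4 = 34.25; y* = 12 + 0.375·200/13 = 17.7692.
Utility at the optimum: U(34.25, 17.7692) = 16.5844.

V = 16.5844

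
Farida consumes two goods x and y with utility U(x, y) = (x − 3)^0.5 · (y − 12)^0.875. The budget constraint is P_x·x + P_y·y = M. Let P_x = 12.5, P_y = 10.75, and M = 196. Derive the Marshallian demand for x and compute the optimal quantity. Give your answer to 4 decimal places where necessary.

x* = 3.8582

MRS = (4/7)·(y−12)/(x−3). Tangency with P_x/P_y gives y−12 = (7/4)·(P_x/P_y)·(x−3).
After buying the subsistence bundle (3, 12), a share 4/11 of the remaining income goes to x: x* = 3 + 4/11·(M − 3P_x − 12P_y)/P_x.
Discretionary income = 196 − 3·12.5 − 12·10.75 = 29.5; x* = 3 + 4/11·29.5/12.5 = 3.8582.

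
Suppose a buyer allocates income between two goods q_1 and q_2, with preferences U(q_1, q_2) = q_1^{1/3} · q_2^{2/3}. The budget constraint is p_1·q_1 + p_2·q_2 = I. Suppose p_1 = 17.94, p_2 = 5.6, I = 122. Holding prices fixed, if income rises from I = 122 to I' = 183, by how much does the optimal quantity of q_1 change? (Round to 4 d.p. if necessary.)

The MRS is (1/2)·q_2/q_1. Set MRS = p_1/p_2.
So 1/3·p_2·q_2 = 2/3·p_1·q_1; combined with the budget, a share 1/3 of income goes to q_1.
Demand: q_1*(p_1,p_2,I) = 1/3·I/p_1 and q_2* = 2/3·I/p_2.
At p_1=17.94, p_2=5.6, I=122: q_1* = 1/3·122/17.94 = 2.2668.
At I' = 183: q_1* = 3.4002. Change: 3.4002 − 2.2668 = 1.1334.

Δq_1* = 1.1334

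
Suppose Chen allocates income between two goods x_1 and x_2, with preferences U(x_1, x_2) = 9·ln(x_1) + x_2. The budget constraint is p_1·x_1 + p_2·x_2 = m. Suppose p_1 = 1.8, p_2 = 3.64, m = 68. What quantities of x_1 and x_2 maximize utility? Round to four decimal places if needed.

MU_x_1 = 9/x_1, MU_x_2 = 1. Tangency: 9/x_1 = p_1/p_2.
So x_1*(p_1,p_2) = 9·p_2/p_1, independent of income; and x_2* = (m − 9·p_2)/p_2.
At the given prices: x_1* = 9·3.64/1.8 = 18.2, and x_2* = 9.6813.

x_1* = 18.2, x_2* = 9.6813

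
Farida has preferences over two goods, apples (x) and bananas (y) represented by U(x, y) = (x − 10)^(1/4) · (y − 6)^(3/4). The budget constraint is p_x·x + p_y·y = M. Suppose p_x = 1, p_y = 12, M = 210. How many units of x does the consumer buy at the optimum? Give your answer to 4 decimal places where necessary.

x* = 42

Let x' = x−10, y' = y−6. MRS = (1/3)·y'/x' = p_x/p_y.
Substituting into the budget: x* = 10 + 0.25·(M − 10·p_x − 6·p_y)/p_x, and y* = 6 + 0.75·(…)/p_y.
Discretionary income = 210 − 10·1 − 6·12 = 128; x* = 10 + 0.25·128/1 = 42.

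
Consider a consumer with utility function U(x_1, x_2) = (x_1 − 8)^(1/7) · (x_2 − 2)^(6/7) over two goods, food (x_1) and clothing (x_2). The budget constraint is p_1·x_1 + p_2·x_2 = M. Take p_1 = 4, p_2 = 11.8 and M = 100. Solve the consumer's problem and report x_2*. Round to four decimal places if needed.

x_2* = 5.2252

Substituting into the budget: x_1* = 8 + 1/7·(M − 8·p_1 − 2·p_2)/p_1, and x_2* = 2 + 6/7·(…)/p_2.
Discretionary income = 100 − 8·4 − 2·11.8 = 44.4; x_2* = 2 + 6/7·44.4/11.8 = 5.2252.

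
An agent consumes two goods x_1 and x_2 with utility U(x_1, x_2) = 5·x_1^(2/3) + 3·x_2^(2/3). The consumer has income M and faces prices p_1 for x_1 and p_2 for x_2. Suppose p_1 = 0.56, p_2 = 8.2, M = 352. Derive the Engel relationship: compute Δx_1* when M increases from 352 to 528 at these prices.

MRS = MU_x_1/MU_x_2 = (5/3)·(x_2/x_1)^(1/3). Set equal to p_1/p_2.
Hence x_2/x_1 = ((3/5)·p_1/p_2)^(1/(1/3)), i.e. raised to the 3 power.
With the ratio pinned down, the budget gives x_1* = M/(p_1 + p_2·(x_2/x_1)) and x_2* = (x_2/x_1)·x_1*.
Numerically x_2/x_1 = 0.000069, so x_1* = 352/(0.56 + 8.2·0.000069) = 627.9388.
At M' = 528: x_1* = 941.9083. Change: 941.9083 − 627.9388 = 313.9694.

Δx_1* = 313.9694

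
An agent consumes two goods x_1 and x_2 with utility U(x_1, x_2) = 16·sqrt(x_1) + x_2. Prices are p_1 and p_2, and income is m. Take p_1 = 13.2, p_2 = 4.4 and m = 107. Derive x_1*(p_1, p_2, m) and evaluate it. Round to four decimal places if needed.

x_1* = 7.1111

MU_x_1 = 8/√x_1, MU_x_2 = 1. Tangency: 8/√x_1 = p_1/p_2.
Solve: √x_1 = 8·p_2/p_1, so x_1*(p_1,p_2) = (8·p_2/p_1)², and x_2* = (m − p_1·x_1*)/p_2.
Plugging in: x_1* = (8·4.4/13.2)² = 7.1111.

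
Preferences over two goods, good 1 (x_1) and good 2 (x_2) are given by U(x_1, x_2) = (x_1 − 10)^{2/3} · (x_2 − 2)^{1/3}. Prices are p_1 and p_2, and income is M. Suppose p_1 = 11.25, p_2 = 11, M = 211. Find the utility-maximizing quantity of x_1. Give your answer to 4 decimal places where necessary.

MRS = 2·(x_2−2)/(x_1−10). Tangency with p_1/p_2 gives x_2−2 = (1/2)·(p_1/p_2)·(x_1−10).
After buying the subsistence bundle (10, 2), a share 2/3 of the remaining income goes to x_1: x_1* = 10 + 2/3·(M − 10p_1 − 2p_2)/p_1.
Discretionary income = 211 − 10·11.25 − 2·11 = 76.5; x_1* = 10 + 2/3·76.5/11.25 = 14.5333.

x_1* = 14.5333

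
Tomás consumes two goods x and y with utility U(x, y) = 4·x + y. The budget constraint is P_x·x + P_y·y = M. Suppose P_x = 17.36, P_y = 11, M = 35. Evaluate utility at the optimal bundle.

x gives more utility per dollar, so spend all income on x: x* = M/P_x, y* = 0.
Numerically: x* = 2.0161, y* = 0.
Utility at the optimum: U(2.0161, 0) = 8.0645.

V = 8.0645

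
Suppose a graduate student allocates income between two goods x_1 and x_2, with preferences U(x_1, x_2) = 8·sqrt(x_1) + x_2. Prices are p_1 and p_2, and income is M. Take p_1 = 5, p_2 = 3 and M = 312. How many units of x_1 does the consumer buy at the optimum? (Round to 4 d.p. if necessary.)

x_1* = 5.76

Utility is quasi-linear in x_2; the FOC for x_1 is 4/√x_1 = p_1/p_2.
Solve: √x_1 = 4·p_2/p_1, so x_1*(p_1,p_2) = (4·p_2/p_1)², and x_2* = (M − p_1·x_1*)/p_2.
Plugging in: x_1* = (4·3/5)² = 5.76.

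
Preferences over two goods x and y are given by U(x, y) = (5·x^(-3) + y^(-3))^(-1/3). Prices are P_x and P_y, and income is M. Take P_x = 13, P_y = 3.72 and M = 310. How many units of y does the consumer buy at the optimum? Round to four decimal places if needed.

y* = 17.2818

From the CES first-order condition, 5·(y/x)^(4) = P_x/P_y.
Solve for the ratio: y/x = [(1/5)·P_x/P_y]^(0.25).
Substitute y = (y/x)·x into the budget: x* = M/(P_x + P_y·(y/x)).
Numerically y/x = 0.91434, so x* = 310/(13 + 3.72·0.91434) = 18.9009 and y* = 0.91434·18.9009 = 17.2818.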